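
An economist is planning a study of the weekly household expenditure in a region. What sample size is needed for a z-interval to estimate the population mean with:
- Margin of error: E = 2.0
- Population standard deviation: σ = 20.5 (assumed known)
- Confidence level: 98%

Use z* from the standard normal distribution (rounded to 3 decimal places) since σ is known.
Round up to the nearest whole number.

Using z* since population σ is known (z-interval formula).

For 98% confidence, z* = 2.326 (from standard normal table)

Sample size formula for z-interval: n = (z*σ/E)²

n = (2.326 × 20.5 / 2.0)²
  = (23.841500)²
  = 568.4171

Round up to the nearest whole number: n = 569

569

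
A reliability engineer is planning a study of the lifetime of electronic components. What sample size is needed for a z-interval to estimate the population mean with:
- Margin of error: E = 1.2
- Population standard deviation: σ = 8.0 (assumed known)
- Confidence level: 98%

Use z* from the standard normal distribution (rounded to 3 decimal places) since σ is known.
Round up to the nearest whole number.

Using z* since population σ is known (z-interval formula).

For 98% confidence, z* = 2.326 (from standard normal table)

Sample size formula for z-interval: n = (z*σ/E)²

n = (2.326 × 8.0 / 1.2)²
  = (15.506667)²
  = 240.4567

Round up to the nearest whole number: n = 241

241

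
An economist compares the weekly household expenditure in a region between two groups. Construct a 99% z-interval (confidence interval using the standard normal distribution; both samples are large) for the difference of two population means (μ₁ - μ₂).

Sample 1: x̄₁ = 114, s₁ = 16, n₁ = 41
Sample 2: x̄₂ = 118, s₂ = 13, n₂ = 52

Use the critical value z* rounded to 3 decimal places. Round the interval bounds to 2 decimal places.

Both samples are large (n₁ = 41 ≥ 30, n₂ = 52 ≥ 30), so a z-interval for the difference of means applies.

Point estimate: x̄₁ - x̄₂ = 114 - 118 = -4

Standard error: SE = √(s₁²/n₁ + s₂²/n₂)
= √(16²/41 + 13²/52)
= √(6.243902 + 3.250000)
= 3.081218

For 99% confidence, z* = 2.576 (from standard normal table)
Margin of error: E = z* × SE = 2.576 × 3.081218 = 7.9372

Z-interval: (x̄₁ - x̄₂) ± E = -4 ± 7.9372 = (-11.9372, 3.9372)

Rounded to 2 decimal places:

(-11.94, 3.94)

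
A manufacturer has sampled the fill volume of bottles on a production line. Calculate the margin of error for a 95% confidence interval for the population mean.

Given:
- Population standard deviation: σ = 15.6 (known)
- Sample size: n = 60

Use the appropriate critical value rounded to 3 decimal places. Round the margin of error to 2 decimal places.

The population standard deviation σ is known, so use the z-interval margin of error formula.

For 95% confidence, z* = 1.96 (from standard normal table)

Margin of error formula for z-interval: E = z* × σ/√n

E = 1.96 × 15.6/√60
  = 1.96 × 2.013951
  = 3.9473

Rounded to 2 decimal places:

3.95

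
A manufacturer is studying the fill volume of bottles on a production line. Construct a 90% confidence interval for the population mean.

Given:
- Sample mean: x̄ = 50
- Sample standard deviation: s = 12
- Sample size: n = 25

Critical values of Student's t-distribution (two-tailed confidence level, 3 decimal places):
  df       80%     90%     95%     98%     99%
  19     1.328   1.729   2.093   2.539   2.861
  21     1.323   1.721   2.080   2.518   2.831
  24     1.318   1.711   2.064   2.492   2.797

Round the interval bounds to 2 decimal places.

The population standard deviation σ is unknown (only the sample standard deviation s is given), so use a t-interval with df = n - 1 = 25 - 1 = 24.

For 90% confidence with df = 24, t* = 1.711 (from t-table)

Standard error: SE = s/√n = 12/√25 = 2.400000

Margin of error: E = t* × SE = 1.711 × 2.400000 = 4.1064

T-interval: x̄ ± E = 50 ± 4.1064 = (45.8936, 54.1064)

Rounded to 2 decimal places:

(45.89, 54.11)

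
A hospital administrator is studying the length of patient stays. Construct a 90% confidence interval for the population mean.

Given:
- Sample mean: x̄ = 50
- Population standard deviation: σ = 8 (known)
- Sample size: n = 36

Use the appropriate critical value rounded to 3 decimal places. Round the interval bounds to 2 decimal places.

The population standard deviation σ is known, so use a z-interval (standard normal critical value).

For 90% confidence, z* = 1.645 (from standard normal table)

Standard error: SE = σ/√n = 8/√36 = 1.333333

Margin of error: E = z* × SE = 1.645 × 1.333333 = 2.1933

Z-interval: x̄ ± E = 50 ± 2.1933 = (47.8067, 52.1933)

Rounded to 2 decimal places:

(47.81, 52.19)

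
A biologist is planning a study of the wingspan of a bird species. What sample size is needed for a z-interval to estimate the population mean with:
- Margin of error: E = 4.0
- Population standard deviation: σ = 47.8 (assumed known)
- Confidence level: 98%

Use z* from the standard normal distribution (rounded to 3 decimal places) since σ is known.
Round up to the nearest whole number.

Using z* since population σ is known (z-interval formula).

For 98% confidence, z* = 2.326 (from standard normal table)

Sample size formula for z-interval: n = (z*σ/E)²

n = (2.326 × 47.8 / 4.0)²
  = (27.795700)²
  = 772.6009

Round up to the nearest whole number: n = 773

773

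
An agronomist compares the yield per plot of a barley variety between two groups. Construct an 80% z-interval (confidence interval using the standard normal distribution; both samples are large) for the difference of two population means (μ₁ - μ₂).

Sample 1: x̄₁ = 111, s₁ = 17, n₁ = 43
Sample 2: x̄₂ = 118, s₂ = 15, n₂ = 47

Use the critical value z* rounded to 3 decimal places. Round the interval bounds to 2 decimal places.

Both samples are large (n₁ = 43 ≥ 30, n₂ = 47 ≥ 30), so a z-interval for the difference of means applies.

Point estimate: x̄₁ - x̄₂ = 111 - 118 = -7

Standard error: SE = √(s₁²/n₁ + s₂²/n₂)
= √(17²/43 + 15²/47)
= √(6.720930 + 4.787234)
= 3.392369

For 80% confidence, z* = 1.282 (from standard normal table)
Margin of error: E = z* × SE = 1.282 × 3.392369 = 4.3490

Z-interval: (x̄₁ - x̄₂) ± E = -7 ± 4.3490 = (-11.3490, -2.6510)

Rounded to 2 decimal places:

(-11.35, -2.65)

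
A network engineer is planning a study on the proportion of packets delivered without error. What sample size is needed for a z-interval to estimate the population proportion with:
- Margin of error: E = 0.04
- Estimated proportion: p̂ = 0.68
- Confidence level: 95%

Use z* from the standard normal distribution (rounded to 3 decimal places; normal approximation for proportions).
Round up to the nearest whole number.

Using z* for proportion z-interval (normal approximation).

For 95% confidence, z* = 1.96 (from standard normal table)

Sample size formula for proportion z-interval: n = z*²p̂(1-p̂)/E²

n = 1.96² × 0.68 × 0.32 / 0.04²
  = 3.8416 × 0.2176 / 0.0016
  = 522.4576

Round up to the nearest whole number: n = 523

523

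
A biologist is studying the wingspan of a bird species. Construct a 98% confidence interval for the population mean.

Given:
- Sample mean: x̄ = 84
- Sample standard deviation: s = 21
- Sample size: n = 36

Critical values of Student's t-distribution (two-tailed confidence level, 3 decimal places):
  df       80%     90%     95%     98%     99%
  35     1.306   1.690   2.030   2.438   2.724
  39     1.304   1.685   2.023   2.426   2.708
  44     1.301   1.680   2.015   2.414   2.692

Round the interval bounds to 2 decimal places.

The population standard deviation σ is unknown (only the sample standard deviation s is given), so use a t-interval with df = n - 1 = 36 - 1 = 35.

For 98% confidence with df = 35, t* = 2.438 (from t-table)

Standard error: SE = s/√n = 21/√36 = 3.500000

Margin of error: E = t* × SE = 2.438 × 3.500000 = 8.5330

T-interval: x̄ ± E = 84 ± 8.5330 = (75.4670, 92.5330)

Rounded to 2 decimal places:

(75.47, 92.53)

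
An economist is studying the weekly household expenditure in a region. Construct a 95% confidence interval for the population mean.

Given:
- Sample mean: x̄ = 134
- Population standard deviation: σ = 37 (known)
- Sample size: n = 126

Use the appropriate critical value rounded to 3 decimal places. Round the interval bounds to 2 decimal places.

The population standard deviation σ is known, so use a z-interval (standard normal critical value).

For 95% confidence, z* = 1.96 (from standard normal table)

Standard error: SE = σ/√n = 37/√126 = 3.296222

Margin of error: E = z* × SE = 1.96 × 3.296222 = 6.4606

Z-interval: x̄ ± E = 134 ± 6.4606 = (127.5394, 140.4606)

Rounded to 2 decimal places:

(127.54, 140.46)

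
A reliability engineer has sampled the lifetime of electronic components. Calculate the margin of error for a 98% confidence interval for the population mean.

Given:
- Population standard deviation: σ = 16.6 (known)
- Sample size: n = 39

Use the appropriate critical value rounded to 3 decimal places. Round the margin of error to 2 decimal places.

The population standard deviation σ is known, so use the z-interval margin of error formula.

For 98% confidence, z* = 2.326 (from standard normal table)

Margin of error formula for z-interval: E = z* × σ/√n

E = 2.326 × 16.6/√39
  = 2.326 × 2.658127
  = 6.1828

Rounded to 2 decimal places:

6.18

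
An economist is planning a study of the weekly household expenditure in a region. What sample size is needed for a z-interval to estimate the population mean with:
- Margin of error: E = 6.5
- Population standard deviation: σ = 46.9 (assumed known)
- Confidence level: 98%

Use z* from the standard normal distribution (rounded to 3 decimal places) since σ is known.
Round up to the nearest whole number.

Using z* since population σ is known (z-interval formula).

For 98% confidence, z* = 2.326 (from standard normal table)

Sample size formula for z-interval: n = (z*σ/E)²

n = (2.326 × 46.9 / 6.5)²
  = (16.782985)²
  = 281.6686

Round up to the nearest whole number: n = 282

282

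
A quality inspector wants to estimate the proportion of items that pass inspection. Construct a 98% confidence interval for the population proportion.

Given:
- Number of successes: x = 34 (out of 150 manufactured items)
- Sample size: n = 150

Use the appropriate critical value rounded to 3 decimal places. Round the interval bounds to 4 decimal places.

Sample proportion: p̂ = 34/150 = 0.226667

Check conditions for normal approximation:
  np̂ = 34 ≥ 10 ✓
  n(1-p̂) = 116 ≥ 10 ✓

The sample is large enough, so use a z-interval (normal approximation) for the proportion.

For 98% confidence, z* = 2.326 (from standard normal table)

Standard error: SE = √(p̂(1-p̂)/n) = √(0.226667×0.773333/150) = 0.03418468

Margin of error: E = z* × SE = 2.326 × 0.03418468 = 0.079514

Z-interval: p̂ ± E = 0.226667 ± 0.079514 = (0.147153, 0.306180)

Rounded to 4 decimal places:

(0.1472, 0.3062)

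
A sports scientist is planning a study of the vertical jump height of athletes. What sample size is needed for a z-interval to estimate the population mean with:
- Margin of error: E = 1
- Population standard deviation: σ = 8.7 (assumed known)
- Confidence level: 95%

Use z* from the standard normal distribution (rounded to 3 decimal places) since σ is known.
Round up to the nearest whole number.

Using z* since population σ is known (z-interval formula).

For 95% confidence, z* = 1.96 (from standard normal table)

Sample size formula for z-interval: n = (z*σ/E)²

n = (1.96 × 8.7 / 1)²
  = (17.052000)²
  = 290.7707

Round up to the nearest whole number: n = 291

291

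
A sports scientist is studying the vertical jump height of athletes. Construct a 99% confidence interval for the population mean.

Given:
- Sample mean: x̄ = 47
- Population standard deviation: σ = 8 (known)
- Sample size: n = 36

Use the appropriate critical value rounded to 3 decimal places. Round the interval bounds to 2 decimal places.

The population standard deviation σ is known, so use a z-interval (standard normal critical value).

For 99% confidence, z* = 2.576 (from standard normal table)

Standard error: SE = σ/√n = 8/√36 = 1.333333

Margin of error: E = z* × SE = 2.576 × 1.333333 = 3.4347

Z-interval: x̄ ± E = 47 ± 3.4347 = (43.5653, 50.4347)

Rounded to 2 decimal places:

(43.57, 50.43)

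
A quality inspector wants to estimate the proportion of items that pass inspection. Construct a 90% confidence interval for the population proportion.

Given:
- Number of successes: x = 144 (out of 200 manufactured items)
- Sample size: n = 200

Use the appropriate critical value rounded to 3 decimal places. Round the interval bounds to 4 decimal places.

Sample proportion: p̂ = 144/200 = 0.720000

Check conditions for normal approximation:
  np̂ = 144 ≥ 10 ✓
  n(1-p̂) = 56 ≥ 10 ✓

The sample is large enough, so use a z-interval (normal approximation) for the proportion.

For 90% confidence, z* = 1.645 (from standard normal table)

Standard error: SE = √(p̂(1-p̂)/n) = √(0.720000×0.280000/200) = 0.03174902

Margin of error: E = z* × SE = 1.645 × 0.03174902 = 0.052227

Z-interval: p̂ ± E = 0.720000 ± 0.052227 = (0.667773, 0.772227)

Rounded to 4 decimal places:

(0.6678, 0.7722)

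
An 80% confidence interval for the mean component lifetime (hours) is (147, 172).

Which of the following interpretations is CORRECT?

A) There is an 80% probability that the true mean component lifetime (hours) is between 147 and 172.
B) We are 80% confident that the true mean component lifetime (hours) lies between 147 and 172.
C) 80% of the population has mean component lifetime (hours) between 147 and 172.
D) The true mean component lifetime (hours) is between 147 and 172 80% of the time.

A confidence interval represents our confidence in the procedure, not a probability statement about the parameter.

Key concept: If we repeated this sampling process many times and computed an 80% CI each time, about 80% of those intervals would contain the true population parameter.

For this specific interval (147, 172):
- Midpoint (point estimate): 159.5
- Margin of error: 12.5

The correct interpretation is the one stating confidence that the true parameter lies in the interval — option B.

B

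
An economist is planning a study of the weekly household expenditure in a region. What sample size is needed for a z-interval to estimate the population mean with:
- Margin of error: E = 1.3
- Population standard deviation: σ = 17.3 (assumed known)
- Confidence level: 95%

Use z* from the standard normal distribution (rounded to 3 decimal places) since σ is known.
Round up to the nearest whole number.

Using z* since population σ is known (z-interval formula).

For 95% confidence, z* = 1.96 (from standard normal table)

Sample size formula for z-interval: n = (z*σ/E)²

n = (1.96 × 17.3 / 1.3)²
  = (26.083077)²
  = 680.3269

Round up to the nearest whole number: n = 681

681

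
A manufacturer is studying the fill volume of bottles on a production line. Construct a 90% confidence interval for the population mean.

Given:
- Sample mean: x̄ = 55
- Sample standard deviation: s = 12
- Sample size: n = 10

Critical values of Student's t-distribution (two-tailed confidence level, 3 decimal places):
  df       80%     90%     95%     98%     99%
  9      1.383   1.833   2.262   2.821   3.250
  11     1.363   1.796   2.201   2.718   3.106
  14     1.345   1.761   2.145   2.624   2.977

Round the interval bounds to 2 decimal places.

The population standard deviation σ is unknown (only the sample standard deviation s is given), so use a t-interval with df = n - 1 = 10 - 1 = 9.

For 90% confidence with df = 9, t* = 1.833 (from t-table)

Standard error: SE = s/√n = 12/√10 = 3.794733

Margin of error: E = t* × SE = 1.833 × 3.794733 = 6.9557

T-interval: x̄ ± E = 55 ± 6.9557 = (48.0443, 61.9557)

Rounded to 2 decimal places:

(48.04, 61.96)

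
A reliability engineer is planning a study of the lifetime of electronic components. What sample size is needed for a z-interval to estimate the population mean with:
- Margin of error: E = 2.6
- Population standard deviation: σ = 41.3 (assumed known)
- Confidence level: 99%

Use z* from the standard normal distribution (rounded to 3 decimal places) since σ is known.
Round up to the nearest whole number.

Using z* since population σ is known (z-interval formula).

For 99% confidence, z* = 2.576 (from standard normal table)

Sample size formula for z-interval: n = (z*σ/E)²

n = (2.576 × 41.3 / 2.6)²
  = (40.918769)²
  = 1674.3457

Round up to the nearest whole number: n = 1675

1675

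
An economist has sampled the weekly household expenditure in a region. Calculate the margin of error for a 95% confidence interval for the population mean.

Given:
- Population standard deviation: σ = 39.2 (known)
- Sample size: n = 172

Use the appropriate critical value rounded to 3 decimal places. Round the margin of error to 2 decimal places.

The population standard deviation σ is known, so use the z-interval margin of error formula.

For 95% confidence, z* = 1.96 (from standard normal table)

Margin of error formula for z-interval: E = z* × σ/√n

E = 1.96 × 39.2/√172
  = 1.96 × 2.988972
  = 5.8584

Rounded to 2 decimal places:

5.86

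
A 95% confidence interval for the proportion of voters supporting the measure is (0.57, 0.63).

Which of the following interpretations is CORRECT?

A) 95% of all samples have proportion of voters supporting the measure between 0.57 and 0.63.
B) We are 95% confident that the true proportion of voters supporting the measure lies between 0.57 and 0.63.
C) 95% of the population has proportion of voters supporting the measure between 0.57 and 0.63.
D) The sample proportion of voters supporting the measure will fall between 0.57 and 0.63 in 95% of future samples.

A confidence interval represents our confidence in the procedure, not a probability statement about the parameter.

Key concept: If we repeated this sampling process many times and computed a 95% CI each time, about 95% of those intervals would contain the true population parameter.

For this specific interval (0.57, 0.63):
- Midpoint (point estimate): 0.6
- Margin of error: 0.03

The correct interpretation is the one stating confidence that the true parameter lies in the interval — option B.

B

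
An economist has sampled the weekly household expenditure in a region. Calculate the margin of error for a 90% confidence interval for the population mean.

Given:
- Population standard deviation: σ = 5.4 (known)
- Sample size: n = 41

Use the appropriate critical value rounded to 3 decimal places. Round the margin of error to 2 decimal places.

The population standard deviation σ is known, so use the z-interval margin of error formula.

For 90% confidence, z* = 1.645 (from standard normal table)

Margin of error formula for z-interval: E = z* × σ/√n

E = 1.645 × 5.4/√41
  = 1.645 × 0.843338
  = 1.3873

Rounded to 2 decimal places:

1.39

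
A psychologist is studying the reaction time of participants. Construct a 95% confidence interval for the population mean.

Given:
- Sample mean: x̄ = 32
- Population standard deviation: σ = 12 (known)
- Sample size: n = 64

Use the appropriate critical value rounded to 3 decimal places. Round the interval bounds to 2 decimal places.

The population standard deviation σ is known, so use a z-interval (standard normal critical value).

For 95% confidence, z* = 1.96 (from standard normal table)

Standard error: SE = σ/√n = 12/√64 = 1.500000

Margin of error: E = z* × SE = 1.96 × 1.500000 = 2.9400

Z-interval: x̄ ± E = 32 ± 2.9400 = (29.0600, 34.9400)

Rounded to 2 decimal places:

(29.06, 34.94)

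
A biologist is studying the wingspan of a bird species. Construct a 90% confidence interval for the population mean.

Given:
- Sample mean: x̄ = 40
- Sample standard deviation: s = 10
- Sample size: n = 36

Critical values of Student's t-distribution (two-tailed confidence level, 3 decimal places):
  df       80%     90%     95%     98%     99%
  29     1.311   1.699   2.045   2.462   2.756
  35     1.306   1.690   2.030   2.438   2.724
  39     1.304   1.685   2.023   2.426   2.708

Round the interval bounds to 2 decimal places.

The population standard deviation σ is unknown (only the sample standard deviation s is given), so use a t-interval with df = n - 1 = 36 - 1 = 35.

For 90% confidence with df = 35, t* = 1.690 (from t-table)

Standard error: SE = s/√n = 10/√36 = 1.666667

Margin of error: E = t* × SE = 1.690 × 1.666667 = 2.8167

T-interval: x̄ ± E = 40 ± 2.8167 = (37.1833, 42.8167)

Rounded to 2 decimal places:

(37.18, 42.82)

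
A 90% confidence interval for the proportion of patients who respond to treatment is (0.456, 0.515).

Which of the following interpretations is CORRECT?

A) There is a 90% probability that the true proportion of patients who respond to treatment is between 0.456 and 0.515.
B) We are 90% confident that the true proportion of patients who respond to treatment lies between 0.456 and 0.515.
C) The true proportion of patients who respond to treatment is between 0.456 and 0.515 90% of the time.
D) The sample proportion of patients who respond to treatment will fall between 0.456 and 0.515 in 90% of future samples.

A confidence interval represents our confidence in the procedure, not a probability statement about the parameter.

Key concept: If we repeated this sampling process many times and computed a 90% CI each time, about 90% of those intervals would contain the true population parameter.

For this specific interval (0.456, 0.515):
- Midpoint (point estimate): 0.4855
- Margin of error: 0.0295

The correct interpretation is the one stating confidence that the true parameter lies in the interval — option B.

B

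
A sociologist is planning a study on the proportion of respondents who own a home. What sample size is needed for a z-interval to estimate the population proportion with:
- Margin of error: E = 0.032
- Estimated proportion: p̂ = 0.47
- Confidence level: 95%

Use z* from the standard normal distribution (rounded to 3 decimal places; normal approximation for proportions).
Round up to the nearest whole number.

Using z* for proportion z-interval (normal approximation).

For 95% confidence, z* = 1.96 (from standard normal table)

Sample size formula for proportion z-interval: n = z*²p̂(1-p̂)/E²

n = 1.96² × 0.47 × 0.53 / 0.032²
  = 3.8416 × 0.2491 / 0.001024
  = 934.5142

Round up to the nearest whole number: n = 935

935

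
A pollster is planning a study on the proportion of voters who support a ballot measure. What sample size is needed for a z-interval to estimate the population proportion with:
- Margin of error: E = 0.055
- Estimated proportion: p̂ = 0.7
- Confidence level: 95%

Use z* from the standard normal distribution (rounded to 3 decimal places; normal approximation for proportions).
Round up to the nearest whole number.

Using z* for proportion z-interval (normal approximation).

For 95% confidence, z* = 1.96 (from standard normal table)

Sample size formula for proportion z-interval: n = z*²p̂(1-p̂)/E²

n = 1.96² × 0.7 × 0.3 / 0.055²
  = 3.8416 × 0.21 / 0.003025
  = 266.6896

Round up to the nearest whole number: n = 267

267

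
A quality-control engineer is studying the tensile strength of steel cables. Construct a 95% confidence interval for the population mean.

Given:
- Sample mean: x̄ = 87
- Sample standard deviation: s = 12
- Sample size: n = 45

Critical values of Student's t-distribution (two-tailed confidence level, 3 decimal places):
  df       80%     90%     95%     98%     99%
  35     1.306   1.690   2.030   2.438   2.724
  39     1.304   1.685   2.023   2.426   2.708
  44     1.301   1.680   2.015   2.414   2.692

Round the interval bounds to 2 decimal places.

The population standard deviation σ is unknown (only the sample standard deviation s is given), so use a t-interval with df = n - 1 = 45 - 1 = 44.

For 95% confidence with df = 44, t* = 2.015 (from t-table)

Standard error: SE = s/√n = 12/√45 = 1.788854

Margin of error: E = t* × SE = 2.015 × 1.788854 = 3.6045

T-interval: x̄ ± E = 87 ± 3.6045 = (83.3955, 90.6045)

Rounded to 2 decimal places:

(83.40, 90.60)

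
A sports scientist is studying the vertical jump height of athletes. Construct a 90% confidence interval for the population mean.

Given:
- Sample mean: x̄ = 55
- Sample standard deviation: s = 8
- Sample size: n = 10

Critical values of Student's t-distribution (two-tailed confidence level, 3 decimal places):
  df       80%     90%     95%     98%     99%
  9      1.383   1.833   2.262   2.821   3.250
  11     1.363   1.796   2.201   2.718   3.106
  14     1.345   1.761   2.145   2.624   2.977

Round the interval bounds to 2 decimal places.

The population standard deviation σ is unknown (only the sample standard deviation s is given), so use a t-interval with df = n - 1 = 10 - 1 = 9.

For 90% confidence with df = 9, t* = 1.833 (from t-table)

Standard error: SE = s/√n = 8/√10 = 2.529822

Margin of error: E = t* × SE = 1.833 × 2.529822 = 4.6372

T-interval: x̄ ± E = 55 ± 4.6372 = (50.3628, 59.6372)

Rounded to 2 decimal places:

(50.36, 59.64)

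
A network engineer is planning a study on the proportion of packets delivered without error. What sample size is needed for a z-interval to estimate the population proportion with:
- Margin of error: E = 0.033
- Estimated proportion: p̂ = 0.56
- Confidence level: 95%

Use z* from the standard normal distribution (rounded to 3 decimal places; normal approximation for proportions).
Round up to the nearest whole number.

Using z* for proportion z-interval (normal approximation).

For 95% confidence, z* = 1.96 (from standard normal table)

Sample size formula for proportion z-interval: n = z*²p̂(1-p̂)/E²

n = 1.96² × 0.56 × 0.44 / 0.033²
  = 3.8416 × 0.2464 / 0.001089
  = 869.2105

Round up to the nearest whole number: n = 870

870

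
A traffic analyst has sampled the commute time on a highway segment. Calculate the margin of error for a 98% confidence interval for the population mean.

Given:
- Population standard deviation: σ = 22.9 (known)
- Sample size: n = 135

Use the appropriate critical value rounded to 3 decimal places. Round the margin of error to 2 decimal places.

The population standard deviation σ is known, so use the z-interval margin of error formula.

For 98% confidence, z* = 2.326 (from standard normal table)

Margin of error formula for z-interval: E = z* × σ/√n

E = 2.326 × 22.9/√135
  = 2.326 × 1.970918
  = 4.5844

Rounded to 2 decimal places:

4.58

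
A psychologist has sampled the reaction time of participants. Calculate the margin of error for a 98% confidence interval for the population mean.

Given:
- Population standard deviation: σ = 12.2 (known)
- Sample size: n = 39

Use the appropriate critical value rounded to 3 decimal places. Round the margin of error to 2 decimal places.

The population standard deviation σ is known, so use the z-interval margin of error formula.

For 98% confidence, z* = 2.326 (from standard normal table)

Margin of error formula for z-interval: E = z* × σ/√n

E = 2.326 × 12.2/√39
  = 2.326 × 1.953563
  = 4.5440

Rounded to 2 decimal places:

4.54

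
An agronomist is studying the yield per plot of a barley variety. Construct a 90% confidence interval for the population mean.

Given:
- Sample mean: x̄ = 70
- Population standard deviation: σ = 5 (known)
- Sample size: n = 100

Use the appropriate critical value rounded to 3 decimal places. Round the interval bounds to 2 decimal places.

The population standard deviation σ is known, so use a z-interval (standard normal critical value).

For 90% confidence, z* = 1.645 (from standard normal table)

Standard error: SE = σ/√n = 5/√100 = 0.500000

Margin of error: E = z* × SE = 1.645 × 0.500000 = 0.8225

Z-interval: x̄ ± E = 70 ± 0.8225 = (69.1775, 70.8225)

Rounded to 2 decimal places:

(69.18, 70.82)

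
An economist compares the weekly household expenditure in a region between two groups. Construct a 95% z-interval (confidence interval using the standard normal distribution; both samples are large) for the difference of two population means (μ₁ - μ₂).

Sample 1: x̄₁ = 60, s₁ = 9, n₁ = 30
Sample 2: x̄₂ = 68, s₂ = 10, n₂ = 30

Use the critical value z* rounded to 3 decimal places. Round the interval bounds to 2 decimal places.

Both samples are large (n₁ = 30 ≥ 30, n₂ = 30 ≥ 30), so a z-interval for the difference of means applies.

Point estimate: x̄₁ - x̄₂ = 60 - 68 = -8

Standard error: SE = √(s₁²/n₁ + s₂²/n₂)
= √(9²/30 + 10²/30)
= √(2.700000 + 3.333333)
= 2.456284

For 95% confidence, z* = 1.96 (from standard normal table)
Margin of error: E = z* × SE = 1.96 × 2.456284 = 4.8143

Z-interval: (x̄₁ - x̄₂) ± E = -8 ± 4.8143 = (-12.8143, -3.1857)

Rounded to 2 decimal places:

(-12.81, -3.19)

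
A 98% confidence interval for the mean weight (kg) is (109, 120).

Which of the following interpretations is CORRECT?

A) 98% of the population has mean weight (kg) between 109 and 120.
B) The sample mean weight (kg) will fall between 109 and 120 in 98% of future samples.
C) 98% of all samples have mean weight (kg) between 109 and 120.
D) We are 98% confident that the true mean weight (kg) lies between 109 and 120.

A confidence interval represents our confidence in the procedure, not a probability statement about the parameter.

Key concept: If we repeated this sampling process many times and computed a 98% CI each time, about 98% of those intervals would contain the true population parameter.

For this specific interval (109, 120):
- Midpoint (point estimate): 114.5
- Margin of error: 5.5

The correct interpretation is the one stating confidence that the true parameter lies in the interval — option D.

D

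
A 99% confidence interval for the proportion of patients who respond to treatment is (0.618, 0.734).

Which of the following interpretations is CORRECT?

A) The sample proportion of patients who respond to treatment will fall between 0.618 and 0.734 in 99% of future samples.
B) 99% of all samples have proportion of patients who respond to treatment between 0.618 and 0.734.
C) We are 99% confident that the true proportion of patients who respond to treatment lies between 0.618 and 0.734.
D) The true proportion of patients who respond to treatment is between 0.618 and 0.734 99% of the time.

A confidence interval represents our confidence in the procedure, not a probability statement about the parameter.

Key concept: If we repeated this sampling process many times and computed a 99% CI each time, about 99% of those intervals would contain the true population parameter.

For this specific interval (0.618, 0.734):
- Midpoint (point estimate): 0.676
- Margin of error: 0.058

The correct interpretation is the one stating confidence that the true parameter lies in the interval — option C.

C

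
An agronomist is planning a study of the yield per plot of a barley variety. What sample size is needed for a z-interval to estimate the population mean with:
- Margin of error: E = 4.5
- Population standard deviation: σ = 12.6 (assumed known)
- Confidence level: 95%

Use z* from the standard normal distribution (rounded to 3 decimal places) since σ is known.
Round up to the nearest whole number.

Using z* since population σ is known (z-interval formula).

For 95% confidence, z* = 1.96 (from standard normal table)

Sample size formula for z-interval: n = (z*σ/E)²

n = (1.96 × 12.6 / 4.5)²
  = (5.488000)²
  = 30.1181

Round up to the nearest whole number: n = 31

31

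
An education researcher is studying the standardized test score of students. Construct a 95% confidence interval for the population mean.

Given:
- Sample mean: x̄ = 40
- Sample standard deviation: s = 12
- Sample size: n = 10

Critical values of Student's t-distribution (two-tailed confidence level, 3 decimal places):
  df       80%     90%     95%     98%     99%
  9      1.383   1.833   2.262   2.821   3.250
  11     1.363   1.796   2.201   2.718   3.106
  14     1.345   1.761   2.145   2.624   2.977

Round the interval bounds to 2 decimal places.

The population standard deviation σ is unknown (only the sample standard deviation s is given), so use a t-interval with df = n - 1 = 10 - 1 = 9.

For 95% confidence with df = 9, t* = 2.262 (from t-table)

Standard error: SE = s/√n = 12/√10 = 3.794733

Margin of error: E = t* × SE = 2.262 × 3.794733 = 8.5837

T-interval: x̄ ± E = 40 ± 8.5837 = (31.4163, 48.5837)

Rounded to 2 decimal places:

(31.42, 48.58)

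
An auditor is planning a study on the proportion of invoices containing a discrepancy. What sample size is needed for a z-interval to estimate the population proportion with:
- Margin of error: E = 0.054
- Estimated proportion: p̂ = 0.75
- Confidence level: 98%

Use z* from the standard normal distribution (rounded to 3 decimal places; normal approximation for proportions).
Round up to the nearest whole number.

Using z* for proportion z-interval (normal approximation).

For 98% confidence, z* = 2.326 (from standard normal table)

Sample size formula for proportion z-interval: n = z*²p̂(1-p̂)/E²

n = 2.326² × 0.75 × 0.25 / 0.054²
  = 5.410276 × 0.1875 / 0.002916
  = 347.8830

Round up to the nearest whole number: n = 348

348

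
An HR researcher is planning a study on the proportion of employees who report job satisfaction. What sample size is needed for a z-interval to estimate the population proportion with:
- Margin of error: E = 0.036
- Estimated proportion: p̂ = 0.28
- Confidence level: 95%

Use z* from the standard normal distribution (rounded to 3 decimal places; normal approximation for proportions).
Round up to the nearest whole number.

Using z* for proportion z-interval (normal approximation).

For 95% confidence, z* = 1.96 (from standard normal table)

Sample size formula for proportion z-interval: n = z*²p̂(1-p̂)/E²

n = 1.96² × 0.28 × 0.72 / 0.036²
  = 3.8416 × 0.2016 / 0.001296
  = 597.5822

Round up to the nearest whole number: n = 598

598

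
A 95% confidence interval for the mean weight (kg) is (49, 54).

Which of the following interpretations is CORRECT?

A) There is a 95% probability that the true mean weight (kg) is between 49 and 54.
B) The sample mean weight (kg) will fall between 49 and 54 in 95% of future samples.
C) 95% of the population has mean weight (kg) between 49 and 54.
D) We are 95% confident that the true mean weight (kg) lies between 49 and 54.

A confidence interval represents our confidence in the procedure, not a probability statement about the parameter.

Key concept: If we repeated this sampling process many times and computed a 95% CI each time, about 95% of those intervals would contain the true population parameter.

For this specific interval (49, 54):
- Midpoint (point estimate): 51.5
- Margin of error: 2.5

The correct interpretation is the one stating confidence that the true parameter lies in the interval — option D.

D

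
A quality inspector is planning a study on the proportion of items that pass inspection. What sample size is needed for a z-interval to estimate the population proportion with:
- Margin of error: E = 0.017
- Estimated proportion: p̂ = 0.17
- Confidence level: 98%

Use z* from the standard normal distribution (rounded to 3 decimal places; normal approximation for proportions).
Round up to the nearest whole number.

Using z* for proportion z-interval (normal approximation).

For 98% confidence, z* = 2.326 (from standard normal table)

Sample size formula for proportion z-interval: n = z*²p̂(1-p̂)/E²

n = 2.326² × 0.17 × 0.83 / 0.017²
  = 5.410276 × 0.1411 / 0.000289
  = 2641.4877

Round up to the nearest whole number: n = 2642

2642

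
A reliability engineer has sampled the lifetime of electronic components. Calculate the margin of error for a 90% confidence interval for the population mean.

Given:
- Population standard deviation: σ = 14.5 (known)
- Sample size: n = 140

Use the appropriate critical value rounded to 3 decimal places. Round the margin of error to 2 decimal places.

The population standard deviation σ is known, so use the z-interval margin of error formula.

For 90% confidence, z* = 1.645 (from standard normal table)

Margin of error formula for z-interval: E = z* × σ/√n

E = 1.645 × 14.5/√140
  = 1.645 × 1.225474
  = 2.0159

Rounded to 2 decimal places:

2.02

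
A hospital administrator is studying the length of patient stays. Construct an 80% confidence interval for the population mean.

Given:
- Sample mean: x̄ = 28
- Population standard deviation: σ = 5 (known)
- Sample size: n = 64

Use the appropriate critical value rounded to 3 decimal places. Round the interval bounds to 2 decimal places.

The population standard deviation σ is known, so use a z-interval (standard normal critical value).

For 80% confidence, z* = 1.282 (from standard normal table)

Standard error: SE = σ/√n = 5/√64 = 0.625000

Margin of error: E = z* × SE = 1.282 × 0.625000 = 0.8013

Z-interval: x̄ ± E = 28 ± 0.8013 = (27.1988, 28.8012)

Rounded to 2 decimal places:

(27.20, 28.80)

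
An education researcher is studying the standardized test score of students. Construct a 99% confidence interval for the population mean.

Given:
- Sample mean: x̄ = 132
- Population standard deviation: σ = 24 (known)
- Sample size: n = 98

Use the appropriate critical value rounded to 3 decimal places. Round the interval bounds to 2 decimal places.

The population standard deviation σ is known, so use a z-interval (standard normal critical value).

For 99% confidence, z* = 2.576 (from standard normal table)

Standard error: SE = σ/√n = 24/√98 = 2.424366

Margin of error: E = z* × SE = 2.576 × 2.424366 = 6.2452

Z-interval: x̄ ± E = 132 ± 6.2452 = (125.7548, 138.2452)

Rounded to 2 decimal places:

(125.75, 138.25)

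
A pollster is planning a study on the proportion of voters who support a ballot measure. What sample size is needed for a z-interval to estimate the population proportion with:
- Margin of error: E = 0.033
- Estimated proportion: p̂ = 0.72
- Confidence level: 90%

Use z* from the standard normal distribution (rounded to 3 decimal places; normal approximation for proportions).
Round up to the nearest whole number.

Using z* for proportion z-interval (normal approximation).

For 90% confidence, z* = 1.645 (from standard normal table)

Sample size formula for proportion z-interval: n = z*²p̂(1-p̂)/E²

n = 1.645² × 0.72 × 0.28 / 0.033²
  = 2.706025 × 0.2016 / 0.001089
  = 500.9501

Round up to the nearest whole number: n = 501

501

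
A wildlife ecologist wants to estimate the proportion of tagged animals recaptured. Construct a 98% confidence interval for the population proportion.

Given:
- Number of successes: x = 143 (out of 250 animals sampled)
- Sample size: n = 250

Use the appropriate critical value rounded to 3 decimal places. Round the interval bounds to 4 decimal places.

Sample proportion: p̂ = 143/250 = 0.572000

Check conditions for normal approximation:
  np̂ = 143 ≥ 10 ✓
  n(1-p̂) = 107 ≥ 10 ✓

The sample is large enough, so use a z-interval (normal approximation) for the proportion.

For 98% confidence, z* = 2.326 (from standard normal table)

Standard error: SE = √(p̂(1-p̂)/n) = √(0.572000×0.428000/250) = 0.03129319

Margin of error: E = z* × SE = 2.326 × 0.03129319 = 0.072788

Z-interval: p̂ ± E = 0.572000 ± 0.072788 = (0.499212, 0.644788)

Rounded to 4 decimal places:

(0.4992, 0.6448)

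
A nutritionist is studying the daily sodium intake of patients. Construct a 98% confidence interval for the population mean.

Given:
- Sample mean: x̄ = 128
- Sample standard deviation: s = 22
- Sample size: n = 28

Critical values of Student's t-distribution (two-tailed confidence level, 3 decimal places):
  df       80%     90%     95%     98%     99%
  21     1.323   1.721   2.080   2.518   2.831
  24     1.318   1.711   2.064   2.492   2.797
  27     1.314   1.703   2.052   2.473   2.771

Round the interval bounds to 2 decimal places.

The population standard deviation σ is unknown (only the sample standard deviation s is given), so use a t-interval with df = n - 1 = 28 - 1 = 27.

For 98% confidence with df = 27, t* = 2.473 (from t-table)

Standard error: SE = s/√n = 22/√28 = 4.157609

Margin of error: E = t* × SE = 2.473 × 4.157609 = 10.2818

T-interval: x̄ ± E = 128 ± 10.2818 = (117.7182, 138.2818)

Rounded to 2 decimal places:

(117.72, 138.28)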